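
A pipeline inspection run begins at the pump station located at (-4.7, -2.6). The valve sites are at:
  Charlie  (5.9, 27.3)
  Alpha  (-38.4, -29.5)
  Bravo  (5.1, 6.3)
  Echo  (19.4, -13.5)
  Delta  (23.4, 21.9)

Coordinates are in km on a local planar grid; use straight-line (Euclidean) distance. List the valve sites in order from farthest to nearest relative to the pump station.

Distances from the pump station:
Alpha (-38.4, -29.5): 43.1 km
Delta (23.4, 21.9): 37.3 km
Charlie (5.9, 27.3): 31.7 km
Echo (19.4, -13.5): 26.5 km
Bravo (5.1, 6.3): 13.2 km

Alpha, Delta, Charlie, Echo, Bravo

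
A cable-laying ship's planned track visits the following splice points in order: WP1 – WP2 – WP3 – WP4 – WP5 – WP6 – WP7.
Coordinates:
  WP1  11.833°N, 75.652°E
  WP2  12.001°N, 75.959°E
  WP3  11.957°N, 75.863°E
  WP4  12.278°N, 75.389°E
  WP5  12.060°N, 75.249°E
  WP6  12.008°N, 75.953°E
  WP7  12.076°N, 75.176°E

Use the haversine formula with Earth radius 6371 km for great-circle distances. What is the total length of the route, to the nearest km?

303 km

Leg distances:
WP1→WP2: 38.3 km  (cumulative 38.3 km)
WP2→WP3: 11.5 km  (cumulative 49.8 km)
WP3→WP4: 62.7 km  (cumulative 112.5 km)
WP4→WP5: 28.6 km  (cumulative 141.1 km)
WP5→WP6: 76.8 km  (cumulative 217.9 km)
WP6→WP7: 84.8 km  (cumulative 302.7 km)
Total route length ≈ 303 km.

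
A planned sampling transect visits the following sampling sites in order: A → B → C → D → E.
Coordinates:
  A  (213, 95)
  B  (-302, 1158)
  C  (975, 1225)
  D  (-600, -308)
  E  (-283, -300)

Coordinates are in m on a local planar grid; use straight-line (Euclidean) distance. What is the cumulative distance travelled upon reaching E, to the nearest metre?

4975 m

Leg distances:
A→B: 1181.2 m  (cumulative 1181.2 m)
B→C: 1278.8 m  (cumulative 2459.9 m)
C→D: 2197.9 m  (cumulative 4657.8 m)
D→E: 317.1 m  (cumulative 4974.9 m)
Cumulative distance at E ≈ 4975 m.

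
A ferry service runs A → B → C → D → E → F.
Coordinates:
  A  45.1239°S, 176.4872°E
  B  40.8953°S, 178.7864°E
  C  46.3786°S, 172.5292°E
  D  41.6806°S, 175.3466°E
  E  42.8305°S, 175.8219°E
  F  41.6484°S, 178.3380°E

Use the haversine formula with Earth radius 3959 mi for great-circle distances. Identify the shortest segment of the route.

Leg distances:
A→B: 314.4 mi
B→C: 491.1 mi
C→D: 353.4 mi
D→E: 83.1 mi
E→F: 152.4 mi
The shortest leg is D–E at 83.1 mi.

D–E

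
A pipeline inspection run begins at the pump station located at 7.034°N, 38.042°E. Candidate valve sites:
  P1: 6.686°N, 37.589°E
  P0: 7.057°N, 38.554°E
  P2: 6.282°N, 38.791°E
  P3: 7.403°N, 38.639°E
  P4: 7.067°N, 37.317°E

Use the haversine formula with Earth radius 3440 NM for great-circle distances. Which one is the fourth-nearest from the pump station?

P4

Distances from the pump station (7.034°N, 38.042°E):
P0: 30.5 NM
P1: 34.1 NM
P3: 41.9 NM
P4: 43.2 NM
P2: 63.5 NM
The fourth-nearest is P4 at 43.2 NM.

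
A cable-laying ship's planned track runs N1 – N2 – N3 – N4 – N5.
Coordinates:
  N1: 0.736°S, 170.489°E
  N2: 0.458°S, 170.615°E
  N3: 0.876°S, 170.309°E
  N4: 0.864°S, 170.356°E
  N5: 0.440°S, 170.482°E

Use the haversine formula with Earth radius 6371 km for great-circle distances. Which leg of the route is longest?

Leg distances:
N1→N2: 33.9 km
N2→N3: 57.6 km
N3→N4: 5.4 km
N4→N5: 49.2 km
The longest leg is N2–N3 at 57.6 km.

N2–N3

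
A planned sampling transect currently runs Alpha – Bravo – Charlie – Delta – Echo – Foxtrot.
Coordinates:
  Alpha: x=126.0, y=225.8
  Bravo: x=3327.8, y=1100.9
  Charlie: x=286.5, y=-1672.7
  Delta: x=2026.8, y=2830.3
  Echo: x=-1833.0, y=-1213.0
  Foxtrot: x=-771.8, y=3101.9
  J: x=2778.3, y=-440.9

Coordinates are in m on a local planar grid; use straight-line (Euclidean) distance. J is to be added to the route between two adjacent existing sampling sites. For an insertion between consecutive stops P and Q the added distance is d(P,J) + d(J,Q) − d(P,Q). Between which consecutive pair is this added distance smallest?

Added distance for inserting J between each consecutive pair:
Alpha–Bravo: 1052.4 m
Bravo–Charlie: 300.3 m
Charlie–Delta: 1308.5 m
Delta–Echo: 2442.1 m
Echo–Foxtrot: 5247.5 m
Smallest added distance is 300.3 m, inserting between Bravo and Charlie.

between Bravo and Charlie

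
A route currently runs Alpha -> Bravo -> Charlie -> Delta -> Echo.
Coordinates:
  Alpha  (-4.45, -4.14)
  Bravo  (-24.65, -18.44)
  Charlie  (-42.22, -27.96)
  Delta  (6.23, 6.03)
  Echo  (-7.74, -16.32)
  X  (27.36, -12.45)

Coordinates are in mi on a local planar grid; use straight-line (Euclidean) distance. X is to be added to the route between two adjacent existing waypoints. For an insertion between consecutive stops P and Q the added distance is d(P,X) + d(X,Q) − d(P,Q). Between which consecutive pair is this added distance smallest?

Added distance for inserting X between each consecutive pair:
Alpha–Bravo: 60.5 mi
Bravo–Charlie: 103.7 mi
Charlie–Delta: 40.2 mi
Delta–Echo: 37.0 mi
Smallest added distance is 37.0 mi, inserting between Delta and Echo.

between Delta and Echo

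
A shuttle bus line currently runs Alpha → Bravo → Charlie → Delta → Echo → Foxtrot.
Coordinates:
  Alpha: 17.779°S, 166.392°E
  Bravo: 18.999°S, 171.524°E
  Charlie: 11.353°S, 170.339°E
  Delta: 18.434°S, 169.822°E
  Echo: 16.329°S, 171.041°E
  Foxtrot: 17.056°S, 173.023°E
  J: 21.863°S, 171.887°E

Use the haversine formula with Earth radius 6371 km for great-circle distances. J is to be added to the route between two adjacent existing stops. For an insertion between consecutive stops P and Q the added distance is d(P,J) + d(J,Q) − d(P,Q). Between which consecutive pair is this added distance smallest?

Added distance for inserting J between each consecutive pair:
Alpha–Bravo: 494.9 km
Bravo–Charlie: 641.3 km
Charlie–Delta: 828.9 km
Delta–Echo: 792.3 km
Echo–Foxtrot: 943.3 km
Smallest added distance is 494.9 km, inserting between Alpha and Bravo.

between Alpha and Bravo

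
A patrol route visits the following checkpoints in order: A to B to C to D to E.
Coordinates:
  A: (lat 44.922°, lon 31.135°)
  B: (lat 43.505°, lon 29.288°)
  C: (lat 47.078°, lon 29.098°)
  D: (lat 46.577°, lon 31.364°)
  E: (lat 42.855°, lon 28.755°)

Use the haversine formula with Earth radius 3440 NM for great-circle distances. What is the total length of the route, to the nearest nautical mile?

Leg distances:
A→B: 116.4 NM  (cumulative 116.4 NM)
B→C: 214.7 NM  (cumulative 331.1 NM)
C→D: 97.8 NM  (cumulative 428.9 NM)
D→E: 249.6 NM  (cumulative 678.5 NM)
Total route length ≈ 679 NM.

679 NM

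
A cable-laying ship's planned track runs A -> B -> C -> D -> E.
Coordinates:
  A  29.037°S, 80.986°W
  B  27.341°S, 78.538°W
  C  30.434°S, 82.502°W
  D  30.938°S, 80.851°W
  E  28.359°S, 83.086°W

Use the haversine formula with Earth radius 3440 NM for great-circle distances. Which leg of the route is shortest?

C–D

Leg distances:
A→B: 164.8 NM
B→C: 279.1 NM
C→D: 90.5 NM
D→E: 193.8 NM
The shortest leg is C–D at 90.5 NM.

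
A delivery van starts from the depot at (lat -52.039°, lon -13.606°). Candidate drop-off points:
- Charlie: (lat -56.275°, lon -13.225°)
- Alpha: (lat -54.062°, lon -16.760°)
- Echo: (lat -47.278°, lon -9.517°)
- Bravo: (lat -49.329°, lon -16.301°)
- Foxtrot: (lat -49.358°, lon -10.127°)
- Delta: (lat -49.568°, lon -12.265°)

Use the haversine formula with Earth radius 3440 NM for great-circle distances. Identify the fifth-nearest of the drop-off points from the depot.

Charlie

Distances from the depot ((lat -52.039°, lon -13.606°)):
Delta: 156.8 NM
Alpha: 166.4 NM
Bravo: 192.3 NM
Foxtrot: 208.3 NM
Charlie: 254.7 NM
Echo: 326.9 NM
The fifth-nearest is Charlie at 254.7 NM.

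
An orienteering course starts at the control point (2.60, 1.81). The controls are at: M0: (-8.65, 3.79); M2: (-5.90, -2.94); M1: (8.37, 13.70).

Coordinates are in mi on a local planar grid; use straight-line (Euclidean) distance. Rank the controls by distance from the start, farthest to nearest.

Distance from the start at (2.60, 1.81) to each:
M1 (8.37, 13.70): 13.2 mi
M0 (-8.65, 3.79): 11.4 mi
M2 (-5.90, -2.94): 9.7 mi

M1, M0, M2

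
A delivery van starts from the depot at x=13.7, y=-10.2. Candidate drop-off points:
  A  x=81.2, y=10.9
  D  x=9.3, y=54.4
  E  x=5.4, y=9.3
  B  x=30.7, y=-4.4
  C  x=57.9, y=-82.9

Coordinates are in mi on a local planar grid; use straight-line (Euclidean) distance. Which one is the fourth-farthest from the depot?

Distances from the depot (x=13.7, y=-10.2):
C: 85.1 mi
A: 70.7 mi
D: 64.7 mi
E: 21.2 mi
B: 18.0 mi
The fourth-farthest is E at 21.2 mi.

E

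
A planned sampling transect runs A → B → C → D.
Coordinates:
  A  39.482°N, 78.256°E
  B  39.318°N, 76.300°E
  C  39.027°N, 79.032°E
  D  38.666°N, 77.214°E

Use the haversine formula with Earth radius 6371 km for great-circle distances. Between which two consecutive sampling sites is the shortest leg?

C–D

Leg distances:
A→B: 169.1 km
B→C: 237.7 km
C→D: 162.5 km
The shortest leg is C–D at 162.5 km.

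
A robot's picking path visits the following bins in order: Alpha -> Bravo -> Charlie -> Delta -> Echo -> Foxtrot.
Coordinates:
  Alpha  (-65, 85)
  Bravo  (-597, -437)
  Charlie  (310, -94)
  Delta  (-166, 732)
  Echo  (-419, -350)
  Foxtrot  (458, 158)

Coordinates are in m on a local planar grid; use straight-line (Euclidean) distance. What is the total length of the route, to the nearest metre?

4793 m

Leg distances:
Alpha→Bravo: 745.3 m  (cumulative 745.3 m)
Bravo→Charlie: 969.7 m  (cumulative 1715.0 m)
Charlie→Delta: 953.3 m  (cumulative 2668.4 m)
Delta→Echo: 1111.2 m  (cumulative 3779.5 m)
Echo→Foxtrot: 1013.5 m  (cumulative 4793.0 m)
Total route length ≈ 4793 m.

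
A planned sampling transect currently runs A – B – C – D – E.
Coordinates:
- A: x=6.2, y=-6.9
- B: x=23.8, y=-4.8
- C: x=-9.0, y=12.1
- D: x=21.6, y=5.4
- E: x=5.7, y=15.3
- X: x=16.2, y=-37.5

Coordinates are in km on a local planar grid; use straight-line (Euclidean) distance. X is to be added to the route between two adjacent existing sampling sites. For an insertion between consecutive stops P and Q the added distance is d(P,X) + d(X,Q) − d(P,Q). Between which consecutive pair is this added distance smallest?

between A and B

Added distance for inserting X between each consecutive pair:
A–B: 48.0 km
B–C: 52.3 km
C–D: 67.5 km
D–E: 78.3 km
Smallest added distance is 48.0 km, inserting between A and B.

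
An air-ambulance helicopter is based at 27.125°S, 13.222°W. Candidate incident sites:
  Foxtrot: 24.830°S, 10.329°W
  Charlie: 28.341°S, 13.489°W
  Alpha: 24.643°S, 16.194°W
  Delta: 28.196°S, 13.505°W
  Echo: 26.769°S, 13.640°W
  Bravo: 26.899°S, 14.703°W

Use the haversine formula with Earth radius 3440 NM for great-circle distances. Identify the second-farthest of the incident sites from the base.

Distances from the base (27.125°S, 13.222°W):
Alpha: 219.0 NM
Foxtrot: 208.2 NM
Bravo: 80.4 NM
Charlie: 74.4 NM
Delta: 66.0 NM
Echo: 30.9 NM
The second-farthest is Foxtrot at 208.2 NM.

Foxtrot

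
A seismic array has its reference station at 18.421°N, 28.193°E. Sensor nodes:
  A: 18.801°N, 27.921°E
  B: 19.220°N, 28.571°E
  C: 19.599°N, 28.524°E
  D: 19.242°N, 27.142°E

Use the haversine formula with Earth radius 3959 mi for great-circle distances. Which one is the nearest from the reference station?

Distance to each, sorted:
A: 31.7 mi
B: 60.5 mi
C: 84.2 mi
D: 89.1 mi
The nearest is A at 31.7 mi.

A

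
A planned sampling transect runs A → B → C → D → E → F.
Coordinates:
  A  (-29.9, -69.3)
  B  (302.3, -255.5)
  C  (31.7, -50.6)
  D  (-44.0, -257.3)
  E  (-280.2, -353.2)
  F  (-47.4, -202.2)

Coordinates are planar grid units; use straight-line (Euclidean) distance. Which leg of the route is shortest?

Leg distances:
A→B: 380.8
B→C: 339.4
C→D: 220.1
D→E: 254.9
E→F: 277.5
The shortest leg is C–D at 220.1.

C–D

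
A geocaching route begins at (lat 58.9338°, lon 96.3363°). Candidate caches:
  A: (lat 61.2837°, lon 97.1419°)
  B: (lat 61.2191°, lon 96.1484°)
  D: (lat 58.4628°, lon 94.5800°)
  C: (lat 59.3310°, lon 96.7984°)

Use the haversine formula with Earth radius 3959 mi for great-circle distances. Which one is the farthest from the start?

Distance to each, sorted:
A: 164.7 mi
B: 158.0 mi
D: 71.0 mi
C: 32.0 mi
The farthest is A at 164.7 mi.

A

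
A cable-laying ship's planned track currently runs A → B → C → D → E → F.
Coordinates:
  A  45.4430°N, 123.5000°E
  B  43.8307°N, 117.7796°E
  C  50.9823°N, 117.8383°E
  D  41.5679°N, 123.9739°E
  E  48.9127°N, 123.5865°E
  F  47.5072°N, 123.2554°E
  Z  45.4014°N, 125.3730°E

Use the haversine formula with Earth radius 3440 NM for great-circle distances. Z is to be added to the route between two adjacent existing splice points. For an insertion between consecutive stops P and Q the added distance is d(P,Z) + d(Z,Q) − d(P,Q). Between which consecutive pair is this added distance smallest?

Added distance for inserting Z between each consecutive pair:
A–B: 154.0 NM
B–C: 358.8 NM
C–D: 69.0 NM
D–E: 19.9 NM
E–F: 291.4 NM
Smallest added distance is 19.9 NM, inserting between D and E.

between D and E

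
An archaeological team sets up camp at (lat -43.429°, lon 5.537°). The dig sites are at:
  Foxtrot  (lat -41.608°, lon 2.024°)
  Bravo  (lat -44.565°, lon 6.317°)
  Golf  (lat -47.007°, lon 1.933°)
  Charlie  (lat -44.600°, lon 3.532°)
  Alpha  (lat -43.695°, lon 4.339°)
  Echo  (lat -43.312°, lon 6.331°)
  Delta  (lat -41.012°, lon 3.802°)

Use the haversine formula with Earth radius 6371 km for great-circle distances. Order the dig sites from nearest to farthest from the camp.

Computing each great-circle distance from (lat -43.429°, lon 5.537°):
Echo (lat -43.312°, lon 6.331°): 65.5 km
Alpha (lat -43.695°, lon 4.339°): 101.0 km
Bravo (lat -44.565°, lon 6.317°): 140.9 km
Charlie (lat -44.600°, lon 3.532°): 206.5 km
Delta (lat -41.012°, lon 3.802°): 304.4 km
Foxtrot (lat -41.608°, lon 2.024°): 351.9 km
Golf (lat -47.007°, lon 1.933°): 487.7 km

Echo, Alpha, Bravo, Charlie, Delta, Foxtrot, Golf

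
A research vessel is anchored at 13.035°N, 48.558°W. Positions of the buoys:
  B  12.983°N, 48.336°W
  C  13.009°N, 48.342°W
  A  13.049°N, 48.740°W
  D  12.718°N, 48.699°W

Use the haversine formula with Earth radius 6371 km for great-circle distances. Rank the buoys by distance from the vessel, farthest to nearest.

Distances from the vessel:
D 12.718°N, 48.699°W: 38.4 km
B 12.983°N, 48.336°W: 24.7 km
C 13.009°N, 48.342°W: 23.6 km
A 13.049°N, 48.740°W: 19.8 km

D, B, C, A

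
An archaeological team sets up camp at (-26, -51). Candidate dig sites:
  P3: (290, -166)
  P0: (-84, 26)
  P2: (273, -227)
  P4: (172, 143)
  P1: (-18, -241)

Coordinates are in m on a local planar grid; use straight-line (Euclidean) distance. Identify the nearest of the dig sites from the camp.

P0

Distance to each, sorted:
P0: 96.4 m
P1: 190.2 m
P4: 277.2 m
P3: 336.3 m
P2: 347.0 m
The nearest is P0 at 96.4 m.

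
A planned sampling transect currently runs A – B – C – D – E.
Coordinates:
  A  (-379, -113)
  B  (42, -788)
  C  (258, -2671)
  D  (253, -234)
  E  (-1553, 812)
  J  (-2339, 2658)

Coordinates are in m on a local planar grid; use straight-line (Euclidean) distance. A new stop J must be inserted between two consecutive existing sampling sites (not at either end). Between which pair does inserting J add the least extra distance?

Added distance for inserting J between each consecutive pair:
A–B: 6787.2 m
B–C: 8221.3 m
C–D: 7374.7 m
D–E: 3802.9 m
Smallest added distance is 3802.9 m, inserting between D and E.

between D and E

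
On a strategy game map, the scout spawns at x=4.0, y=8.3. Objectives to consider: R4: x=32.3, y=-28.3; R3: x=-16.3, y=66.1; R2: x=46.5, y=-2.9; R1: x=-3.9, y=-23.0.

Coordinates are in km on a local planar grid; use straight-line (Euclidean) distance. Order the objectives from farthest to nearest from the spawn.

Distance from the spawn at x=4.0, y=8.3 to each:
R3 x=-16.3, y=66.1: 61.3 km
R4 x=32.3, y=-28.3: 46.3 km
R2 x=46.5, y=-2.9: 44.0 km
R1 x=-3.9, y=-23.0: 32.3 km

R3, R4, R2, R1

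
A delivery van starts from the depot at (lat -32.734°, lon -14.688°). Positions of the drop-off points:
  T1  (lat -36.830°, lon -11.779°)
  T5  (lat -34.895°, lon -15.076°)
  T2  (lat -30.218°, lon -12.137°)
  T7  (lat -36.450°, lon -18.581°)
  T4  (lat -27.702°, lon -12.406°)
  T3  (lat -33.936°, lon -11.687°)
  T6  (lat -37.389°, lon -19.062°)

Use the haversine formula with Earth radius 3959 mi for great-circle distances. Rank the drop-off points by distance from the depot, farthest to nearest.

T6, T4, T7, T1, T2, T3, T5

Distance from the depot at (lat -32.734°, lon -14.688°) to each:
T6 (lat -37.389°, lon -19.062°): 405.7 mi
T4 (lat -27.702°, lon -12.406°): 373.4 mi
T7 (lat -36.450°, lon -18.581°): 339.0 mi
T1 (lat -36.830°, lon -11.779°): 327.6 mi
T2 (lat -30.218°, lon -12.137°): 229.8 mi
T3 (lat -33.936°, lon -11.687°): 192.1 mi
T5 (lat -34.895°, lon -15.076°): 151.0 mi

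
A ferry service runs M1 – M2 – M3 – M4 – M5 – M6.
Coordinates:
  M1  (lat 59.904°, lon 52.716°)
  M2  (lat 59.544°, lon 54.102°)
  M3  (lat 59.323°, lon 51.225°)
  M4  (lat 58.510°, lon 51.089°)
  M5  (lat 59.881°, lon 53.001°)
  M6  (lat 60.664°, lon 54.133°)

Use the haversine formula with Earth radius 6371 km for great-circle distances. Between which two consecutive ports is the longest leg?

Leg distances:
M1→M2: 87.4 km
M2→M3: 164.5 km
M3→M4: 90.7 km
M4→M5: 187.3 km
M5→M6: 107.1 km
The longest leg is M4–M5 at 187.3 km.

M4–M5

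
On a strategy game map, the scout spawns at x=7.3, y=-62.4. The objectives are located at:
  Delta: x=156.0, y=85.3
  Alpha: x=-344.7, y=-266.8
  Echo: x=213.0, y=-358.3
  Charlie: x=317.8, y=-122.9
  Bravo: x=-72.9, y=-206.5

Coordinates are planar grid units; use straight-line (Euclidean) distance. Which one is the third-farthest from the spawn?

Distance to each, sorted:
Alpha: 407.0
Echo: 360.4
Charlie: 316.3
Delta: 209.6
Bravo: 164.9
The third-farthest is Charlie at 316.3.

Charlie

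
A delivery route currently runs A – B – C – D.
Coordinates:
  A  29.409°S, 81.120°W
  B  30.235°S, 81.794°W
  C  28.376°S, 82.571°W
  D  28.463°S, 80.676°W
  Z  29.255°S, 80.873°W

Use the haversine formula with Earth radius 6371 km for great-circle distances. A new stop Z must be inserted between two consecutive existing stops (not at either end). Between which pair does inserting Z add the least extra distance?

Added distance for inserting Z between each consecutive pair:
A–B: 57.5 km
B–C: 112.8 km
C–D: 96.7 km
Smallest added distance is 57.5 km, inserting between A and B.

between A and B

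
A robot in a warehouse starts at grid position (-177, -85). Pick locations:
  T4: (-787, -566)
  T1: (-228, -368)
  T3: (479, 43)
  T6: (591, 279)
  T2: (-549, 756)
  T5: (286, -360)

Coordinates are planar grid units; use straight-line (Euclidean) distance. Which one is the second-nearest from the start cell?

T5

Distances from the start cell ((-177, -85)):
T1: 287.6
T5: 538.5
T3: 668.4
T4: 776.8
T6: 849.9
T2: 919.6
The second-nearest is T5 at 538.5.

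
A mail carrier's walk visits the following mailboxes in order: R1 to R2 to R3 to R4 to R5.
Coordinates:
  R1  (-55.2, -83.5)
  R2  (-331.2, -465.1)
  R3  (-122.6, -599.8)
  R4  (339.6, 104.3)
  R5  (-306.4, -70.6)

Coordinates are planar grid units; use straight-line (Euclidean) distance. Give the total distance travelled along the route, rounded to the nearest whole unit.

2231

Leg distances:
R1→R2: 471.0  (cumulative 471.0)
R2→R3: 248.3  (cumulative 719.3)
R3→R4: 842.3  (cumulative 1561.5)
R4→R5: 669.3  (cumulative 2230.8)
Total route length ≈ 2231.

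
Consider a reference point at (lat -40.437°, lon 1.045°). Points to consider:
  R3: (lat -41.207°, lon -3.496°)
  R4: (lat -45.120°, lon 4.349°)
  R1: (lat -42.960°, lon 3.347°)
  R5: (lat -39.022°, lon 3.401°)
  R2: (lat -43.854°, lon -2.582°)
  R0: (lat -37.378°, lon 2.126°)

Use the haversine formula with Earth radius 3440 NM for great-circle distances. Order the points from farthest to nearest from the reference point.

R4, R2, R3, R0, R1, R5

Distances from the reference point:
R4 (lat -45.120°, lon 4.349°): 316.6 NM
R2 (lat -43.854°, lon -2.582°): 261.0 NM
R3 (lat -41.207°, lon -3.496°): 211.4 NM
R0 (lat -37.378°, lon 2.126°): 190.5 NM
R1 (lat -42.960°, lon 3.347°): 183.3 NM
R5 (lat -39.022°, lon 3.401°): 138.0 NM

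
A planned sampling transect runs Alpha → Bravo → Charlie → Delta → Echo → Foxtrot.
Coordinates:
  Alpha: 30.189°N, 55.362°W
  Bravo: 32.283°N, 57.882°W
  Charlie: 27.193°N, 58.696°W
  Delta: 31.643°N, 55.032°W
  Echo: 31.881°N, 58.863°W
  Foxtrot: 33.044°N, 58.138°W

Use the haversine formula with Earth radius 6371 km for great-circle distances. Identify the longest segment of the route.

Leg distances:
Alpha→Bravo: 334.1 km
Bravo→Charlie: 571.4 km
Charlie→Delta: 608.8 km
Delta→Echo: 363.1 km
Echo→Foxtrot: 146.1 km
The longest leg is Charlie–Delta at 608.8 km.

Charlie–Delta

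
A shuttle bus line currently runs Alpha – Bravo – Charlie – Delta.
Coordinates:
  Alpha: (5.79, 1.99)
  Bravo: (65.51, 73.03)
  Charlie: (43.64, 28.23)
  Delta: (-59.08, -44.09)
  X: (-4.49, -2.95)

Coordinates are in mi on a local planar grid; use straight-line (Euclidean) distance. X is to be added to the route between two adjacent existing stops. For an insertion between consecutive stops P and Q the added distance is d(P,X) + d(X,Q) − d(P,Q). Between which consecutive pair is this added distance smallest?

between Charlie and Delta

Added distance for inserting X between each consecutive pair:
Alpha–Bravo: 21.9 mi
Bravo–Charlie: 110.8 mi
Charlie–Delta: 0.1 mi
Smallest added distance is 0.1 mi, inserting between Charlie and Delta.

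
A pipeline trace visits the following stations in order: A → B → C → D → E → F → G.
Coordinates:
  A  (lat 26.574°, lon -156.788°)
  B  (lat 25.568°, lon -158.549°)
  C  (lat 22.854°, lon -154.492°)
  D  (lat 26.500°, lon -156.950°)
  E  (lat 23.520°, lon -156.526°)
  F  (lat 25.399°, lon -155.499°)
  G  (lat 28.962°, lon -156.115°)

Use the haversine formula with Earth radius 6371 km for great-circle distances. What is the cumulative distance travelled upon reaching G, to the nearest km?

Leg distances:
A→B: 208.4 km  (cumulative 208.4 km)
B→C: 510.2 km  (cumulative 718.6 km)
C→D: 475.4 km  (cumulative 1194.0 km)
D→E: 334.1 km  (cumulative 1528.1 km)
E→F: 233.4 km  (cumulative 1761.5 km)
F→G: 400.8 km  (cumulative 2162.3 km)
Cumulative distance at G ≈ 2162 km.

2162 km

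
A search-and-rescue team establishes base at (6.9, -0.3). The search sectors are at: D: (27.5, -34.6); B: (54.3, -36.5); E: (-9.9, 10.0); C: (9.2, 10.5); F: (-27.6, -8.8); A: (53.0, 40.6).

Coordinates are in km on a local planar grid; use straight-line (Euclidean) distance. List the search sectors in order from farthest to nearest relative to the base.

A, B, D, F, E, C

Computing each straight-line distance from (6.9, -0.3):
A (53.0, 40.6): 61.6 km
B (54.3, -36.5): 59.6 km
D (27.5, -34.6): 40.0 km
F (-27.6, -8.8): 35.5 km
E (-9.9, 10.0): 19.7 km
C (9.2, 10.5): 11.0 km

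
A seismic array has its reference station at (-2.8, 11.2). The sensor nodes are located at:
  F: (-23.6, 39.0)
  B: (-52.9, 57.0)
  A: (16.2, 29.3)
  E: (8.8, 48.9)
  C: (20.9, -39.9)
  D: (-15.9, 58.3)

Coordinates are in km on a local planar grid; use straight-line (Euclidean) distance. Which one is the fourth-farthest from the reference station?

E

Distances from the reference station ((-2.8, 11.2)):
B: 67.9 km
C: 56.3 km
D: 48.9 km
E: 39.4 km
F: 34.7 km
A: 26.2 km
The fourth-farthest is E at 39.4 km.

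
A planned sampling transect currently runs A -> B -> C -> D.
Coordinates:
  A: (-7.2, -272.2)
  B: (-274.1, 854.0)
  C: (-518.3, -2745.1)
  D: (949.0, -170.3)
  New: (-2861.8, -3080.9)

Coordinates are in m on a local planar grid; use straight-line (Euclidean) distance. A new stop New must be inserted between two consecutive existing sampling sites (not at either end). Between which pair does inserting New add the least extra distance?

Added distance for inserting New between each consecutive pair:
A–B: 7556.8 m
B–C: 3469.6 m
C–D: 4199.1 m
Smallest added distance is 3469.6 m, inserting between B and C.

between B and C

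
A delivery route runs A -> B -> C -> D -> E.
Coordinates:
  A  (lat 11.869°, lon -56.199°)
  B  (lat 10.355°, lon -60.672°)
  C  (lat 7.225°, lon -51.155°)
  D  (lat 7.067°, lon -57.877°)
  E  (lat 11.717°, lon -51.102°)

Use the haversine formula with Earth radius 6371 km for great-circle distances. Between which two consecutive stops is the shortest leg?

A–B

Leg distances:
A→B: 516.3 km
B→C: 1102.0 km
C→D: 741.8 km
D→E: 905.2 km
The shortest leg is A–B at 516.3 km.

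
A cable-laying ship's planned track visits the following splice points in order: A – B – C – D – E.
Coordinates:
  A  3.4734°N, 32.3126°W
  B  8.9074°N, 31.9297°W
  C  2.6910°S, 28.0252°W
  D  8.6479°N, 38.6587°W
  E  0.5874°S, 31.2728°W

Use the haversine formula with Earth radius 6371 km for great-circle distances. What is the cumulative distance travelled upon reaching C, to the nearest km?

Leg distances:
A→B: 605.7 km  (cumulative 605.7 km)
B→C: 1360.4 km  (cumulative 1966.1 km)
Cumulative distance at C ≈ 1966 km.

1966 km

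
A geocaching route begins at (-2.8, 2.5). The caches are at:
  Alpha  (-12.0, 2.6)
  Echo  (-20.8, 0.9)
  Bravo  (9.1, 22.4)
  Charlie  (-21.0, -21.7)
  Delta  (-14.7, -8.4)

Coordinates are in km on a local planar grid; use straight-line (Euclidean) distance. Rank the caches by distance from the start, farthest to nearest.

Distances from the start:
Charlie (-21.0, -21.7): 30.3 km
Bravo (9.1, 22.4): 23.2 km
Echo (-20.8, 0.9): 18.1 km
Delta (-14.7, -8.4): 16.1 km
Alpha (-12.0, 2.6): 9.2 km

Charlie, Bravo, Echo, Delta, Alpha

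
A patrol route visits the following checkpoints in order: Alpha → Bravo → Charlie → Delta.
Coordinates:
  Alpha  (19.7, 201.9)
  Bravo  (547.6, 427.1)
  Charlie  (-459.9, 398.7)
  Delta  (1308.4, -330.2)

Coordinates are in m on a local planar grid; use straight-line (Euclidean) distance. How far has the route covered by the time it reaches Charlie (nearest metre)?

1582 m

Leg distances:
Alpha→Bravo: 573.9 m  (cumulative 573.9 m)
Bravo→Charlie: 1007.9 m  (cumulative 1581.8 m)
Cumulative distance at Charlie ≈ 1582 m.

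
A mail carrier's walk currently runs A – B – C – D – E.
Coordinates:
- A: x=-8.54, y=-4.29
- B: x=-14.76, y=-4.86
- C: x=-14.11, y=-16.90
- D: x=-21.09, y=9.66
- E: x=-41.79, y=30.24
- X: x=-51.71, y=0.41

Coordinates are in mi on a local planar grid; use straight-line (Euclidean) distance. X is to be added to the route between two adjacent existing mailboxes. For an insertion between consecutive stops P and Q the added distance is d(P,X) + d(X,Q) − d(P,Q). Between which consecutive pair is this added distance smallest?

Added distance for inserting X between each consecutive pair:
A–B: 74.5 mi
B–C: 66.7 mi
C–D: 45.9 mi
D–E: 34.2 mi
Smallest added distance is 34.2 mi, inserting between D and E.

between D and E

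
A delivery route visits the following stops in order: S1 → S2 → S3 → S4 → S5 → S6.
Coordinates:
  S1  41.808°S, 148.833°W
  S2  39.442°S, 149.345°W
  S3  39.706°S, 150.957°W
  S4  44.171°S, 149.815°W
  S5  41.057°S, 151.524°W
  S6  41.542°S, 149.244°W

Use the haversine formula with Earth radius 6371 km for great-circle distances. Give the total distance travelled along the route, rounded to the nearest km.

1485 km

Leg distances:
S1→S2: 266.6 km  (cumulative 266.6 km)
S2→S3: 141.2 km  (cumulative 407.9 km)
S3→S4: 505.4 km  (cumulative 913.2 km)
S4→S5: 373.4 km  (cumulative 1286.6 km)
S5→S6: 197.9 km  (cumulative 1484.6 km)
Total route length ≈ 1485 km.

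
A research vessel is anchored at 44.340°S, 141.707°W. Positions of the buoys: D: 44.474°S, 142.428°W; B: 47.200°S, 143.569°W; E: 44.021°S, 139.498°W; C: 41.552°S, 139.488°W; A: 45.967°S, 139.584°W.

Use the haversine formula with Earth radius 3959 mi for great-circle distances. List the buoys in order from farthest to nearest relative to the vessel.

C, B, A, E, D

Computing each great-circle distance from 44.340°S, 141.707°W:
C 41.552°S, 139.488°W: 222.9 mi
B 47.200°S, 143.569°W: 217.0 mi
A 45.967°S, 139.584°W: 152.8 mi
E 44.021°S, 139.498°W: 111.7 mi
D 44.474°S, 142.428°W: 36.8 mi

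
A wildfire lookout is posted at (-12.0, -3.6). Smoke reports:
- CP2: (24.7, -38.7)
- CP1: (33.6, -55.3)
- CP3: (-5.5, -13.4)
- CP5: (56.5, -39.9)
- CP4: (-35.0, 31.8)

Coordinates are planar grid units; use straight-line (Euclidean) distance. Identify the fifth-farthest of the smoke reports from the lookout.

CP3

Distance to each, sorted:
CP5: 77.5
CP1: 68.9
CP2: 50.8
CP4: 42.2
CP3: 11.8
The fifth-farthest is CP3 at 11.8.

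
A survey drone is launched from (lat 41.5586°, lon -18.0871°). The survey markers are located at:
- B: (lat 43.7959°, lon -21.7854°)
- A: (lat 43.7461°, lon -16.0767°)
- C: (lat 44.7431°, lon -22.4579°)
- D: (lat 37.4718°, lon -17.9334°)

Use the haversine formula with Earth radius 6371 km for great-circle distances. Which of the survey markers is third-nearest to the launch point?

D

Distance to each, sorted:
A: 293.6 km
B: 391.5 km
D: 454.6 km
C: 501.0 km
The third-nearest is D at 454.6 km.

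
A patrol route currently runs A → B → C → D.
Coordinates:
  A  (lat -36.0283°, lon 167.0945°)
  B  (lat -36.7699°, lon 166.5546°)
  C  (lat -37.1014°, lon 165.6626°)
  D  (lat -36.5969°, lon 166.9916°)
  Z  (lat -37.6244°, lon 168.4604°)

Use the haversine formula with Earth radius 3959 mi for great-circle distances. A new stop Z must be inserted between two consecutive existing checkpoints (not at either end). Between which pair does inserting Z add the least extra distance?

between C and D

Added distance for inserting Z between each consecutive pair:
A–B: 194.7 mi
B–C: 223.9 mi
C–D: 184.2 mi
Smallest added distance is 184.2 mi, inserting between C and D.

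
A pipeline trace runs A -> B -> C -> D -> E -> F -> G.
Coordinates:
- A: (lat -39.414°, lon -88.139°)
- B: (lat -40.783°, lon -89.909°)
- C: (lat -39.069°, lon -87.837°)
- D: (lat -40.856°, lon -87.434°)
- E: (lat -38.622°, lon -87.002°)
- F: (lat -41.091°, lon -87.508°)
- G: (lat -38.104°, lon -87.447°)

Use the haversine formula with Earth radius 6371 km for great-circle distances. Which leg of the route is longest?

F–G

Leg distances:
A→B: 214.1 km
B→C: 259.9 km
C→D: 201.7 km
D→E: 251.1 km
E→F: 277.9 km
F→G: 332.2 km
The longest leg is F–G at 332.2 km.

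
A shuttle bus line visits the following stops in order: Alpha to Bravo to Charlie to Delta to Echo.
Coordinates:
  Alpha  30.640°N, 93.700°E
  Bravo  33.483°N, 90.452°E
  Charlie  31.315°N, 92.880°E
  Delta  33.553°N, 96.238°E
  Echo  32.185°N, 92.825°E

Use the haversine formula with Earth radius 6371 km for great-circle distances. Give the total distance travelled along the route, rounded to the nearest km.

Leg distances:
Alpha→Bravo: 440.0 km  (cumulative 440.0 km)
Bravo→Charlie: 331.8 km  (cumulative 771.7 km)
Charlie→Delta: 401.5 km  (cumulative 1173.2 km)
Delta→Echo: 353.2 km  (cumulative 1526.4 km)
Total route length ≈ 1526 km.

1526 km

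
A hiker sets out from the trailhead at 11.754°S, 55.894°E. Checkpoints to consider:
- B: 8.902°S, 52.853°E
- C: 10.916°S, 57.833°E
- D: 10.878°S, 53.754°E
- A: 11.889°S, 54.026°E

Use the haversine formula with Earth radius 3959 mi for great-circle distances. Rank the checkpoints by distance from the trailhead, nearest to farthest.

A, C, D, B

Computing each great-circle distance from 11.754°S, 55.894°E:
A 11.889°S, 54.026°E: 126.7 mi
C 10.916°S, 57.833°E: 143.6 mi
D 10.878°S, 53.754°E: 157.1 mi
B 8.902°S, 52.853°E: 285.6 mi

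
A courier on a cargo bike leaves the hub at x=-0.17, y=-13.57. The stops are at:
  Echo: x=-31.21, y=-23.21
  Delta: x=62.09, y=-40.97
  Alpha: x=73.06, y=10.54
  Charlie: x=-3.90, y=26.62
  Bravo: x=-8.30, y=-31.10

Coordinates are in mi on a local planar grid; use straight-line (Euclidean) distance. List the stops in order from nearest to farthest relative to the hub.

Distance from the hub at x=-0.17, y=-13.57 to each:
Bravo x=-8.30, y=-31.10: 19.3 mi
Echo x=-31.21, y=-23.21: 32.5 mi
Charlie x=-3.90, y=26.62: 40.4 mi
Delta x=62.09, y=-40.97: 68.0 mi
Alpha x=73.06, y=10.54: 77.1 mi

Bravo, Echo, Charlie, Delta, Alpha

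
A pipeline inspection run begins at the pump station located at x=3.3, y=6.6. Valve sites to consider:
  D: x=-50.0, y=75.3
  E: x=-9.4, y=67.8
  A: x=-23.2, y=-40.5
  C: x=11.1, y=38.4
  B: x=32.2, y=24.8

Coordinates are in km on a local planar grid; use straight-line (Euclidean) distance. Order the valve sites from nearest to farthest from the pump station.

C, B, A, E, D

Distances from the pump station:
C x=11.1, y=38.4: 32.7 km
B x=32.2, y=24.8: 34.2 km
A x=-23.2, y=-40.5: 54.0 km
E x=-9.4, y=67.8: 62.5 km
D x=-50.0, y=75.3: 87.0 km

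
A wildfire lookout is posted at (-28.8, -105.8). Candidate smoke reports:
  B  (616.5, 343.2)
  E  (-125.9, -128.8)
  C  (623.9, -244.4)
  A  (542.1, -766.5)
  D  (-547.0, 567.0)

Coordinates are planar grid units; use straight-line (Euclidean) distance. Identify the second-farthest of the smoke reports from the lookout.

D

Distances from the lookout ((-28.8, -105.8)):
A: 873.2
D: 849.2
B: 786.1
C: 667.3
E: 99.8
The second-farthest is D at 849.2.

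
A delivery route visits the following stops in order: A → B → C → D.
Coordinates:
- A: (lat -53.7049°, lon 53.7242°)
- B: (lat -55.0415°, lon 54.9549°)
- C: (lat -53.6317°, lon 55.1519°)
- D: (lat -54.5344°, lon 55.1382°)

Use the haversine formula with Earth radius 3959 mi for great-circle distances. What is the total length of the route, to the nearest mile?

Leg distances:
A→B: 104.8 mi  (cumulative 104.8 mi)
B→C: 97.7 mi  (cumulative 202.5 mi)
C→D: 62.4 mi  (cumulative 264.9 mi)
Total route length ≈ 265 mi.

265 mi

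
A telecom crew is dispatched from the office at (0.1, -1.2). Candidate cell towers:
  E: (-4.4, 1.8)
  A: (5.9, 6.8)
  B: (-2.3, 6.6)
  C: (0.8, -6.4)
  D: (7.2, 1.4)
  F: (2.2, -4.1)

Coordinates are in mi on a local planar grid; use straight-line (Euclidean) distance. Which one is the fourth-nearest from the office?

Distances from the office ((0.1, -1.2)):
F: 3.6 mi
C: 5.2 mi
E: 5.4 mi
D: 7.6 mi
B: 8.2 mi
A: 9.9 mi
The fourth-nearest is D at 7.6 mi.

D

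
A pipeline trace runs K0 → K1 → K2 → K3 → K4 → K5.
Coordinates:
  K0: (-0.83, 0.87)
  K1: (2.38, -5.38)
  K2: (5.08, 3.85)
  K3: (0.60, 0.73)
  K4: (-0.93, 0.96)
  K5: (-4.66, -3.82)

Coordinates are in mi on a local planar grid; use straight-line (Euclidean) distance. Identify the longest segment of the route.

Leg distances:
K0→K1: 7.0 mi
K1→K2: 9.6 mi
K2→K3: 5.5 mi
K3→K4: 1.5 mi
K4→K5: 6.1 mi
The longest leg is K1–K2 at 9.6 mi.

K1–K2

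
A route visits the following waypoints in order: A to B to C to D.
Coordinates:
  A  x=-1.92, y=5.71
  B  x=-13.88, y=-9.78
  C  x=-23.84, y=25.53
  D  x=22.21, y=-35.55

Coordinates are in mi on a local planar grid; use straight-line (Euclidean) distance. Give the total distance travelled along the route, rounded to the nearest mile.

Leg distances:
A→B: 19.6 mi  (cumulative 19.6 mi)
B→C: 36.7 mi  (cumulative 56.3 mi)
C→D: 76.5 mi  (cumulative 132.8 mi)
Total route length ≈ 133 mi.

133 mi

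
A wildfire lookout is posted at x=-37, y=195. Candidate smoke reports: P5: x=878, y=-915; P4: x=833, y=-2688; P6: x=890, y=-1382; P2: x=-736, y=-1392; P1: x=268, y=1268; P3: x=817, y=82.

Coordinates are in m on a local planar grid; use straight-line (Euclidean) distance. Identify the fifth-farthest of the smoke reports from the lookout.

P1

Distances from the lookout (x=-37, y=195):
P4: 3011.4 m
P6: 1829.3 m
P2: 1734.1 m
P5: 1438.5 m
P1: 1115.5 m
P3: 861.4 m
The fifth-farthest is P1 at 1115.5 m.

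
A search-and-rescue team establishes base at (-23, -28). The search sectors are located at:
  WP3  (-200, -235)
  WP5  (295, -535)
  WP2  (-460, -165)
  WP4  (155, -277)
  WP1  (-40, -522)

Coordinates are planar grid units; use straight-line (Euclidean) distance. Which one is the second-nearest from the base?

Distance to each, sorted:
WP3: 272.4
WP4: 306.1
WP2: 458.0
WP1: 494.3
WP5: 598.5
The second-nearest is WP4 at 306.1.

WP4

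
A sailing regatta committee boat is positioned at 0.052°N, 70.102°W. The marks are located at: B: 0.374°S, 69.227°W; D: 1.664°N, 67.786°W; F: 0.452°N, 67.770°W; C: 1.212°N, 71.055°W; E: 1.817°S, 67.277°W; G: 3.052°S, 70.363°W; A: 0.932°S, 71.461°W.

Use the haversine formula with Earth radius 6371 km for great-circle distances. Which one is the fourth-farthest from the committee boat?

Distance to each, sorted:
E: 376.6 km
G: 346.4 km
D: 313.7 km
F: 263.1 km
A: 186.6 km
C: 166.9 km
B: 108.2 km
The fourth-farthest is F at 263.1 km.

F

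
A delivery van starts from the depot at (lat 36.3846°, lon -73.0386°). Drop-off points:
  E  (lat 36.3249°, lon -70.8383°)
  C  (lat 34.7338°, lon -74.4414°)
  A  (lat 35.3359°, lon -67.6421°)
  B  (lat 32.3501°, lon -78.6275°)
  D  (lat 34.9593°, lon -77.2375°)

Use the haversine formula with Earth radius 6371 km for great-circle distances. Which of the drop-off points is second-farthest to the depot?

Distances from the depot ((lat 36.3846°, lon -73.0386°)):
B: 681.2 km
A: 500.0 km
D: 411.0 km
C: 223.1 km
E: 197.1 km
The second-farthest is A at 500.0 km.

A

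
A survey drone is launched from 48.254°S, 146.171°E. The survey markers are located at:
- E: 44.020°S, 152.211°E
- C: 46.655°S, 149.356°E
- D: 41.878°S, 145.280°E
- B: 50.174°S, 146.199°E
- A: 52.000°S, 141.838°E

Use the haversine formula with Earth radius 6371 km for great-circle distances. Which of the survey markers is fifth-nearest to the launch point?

D

Distances from the launch point (48.254°S, 146.171°E):
B: 213.5 km
C: 298.2 km
A: 518.4 km
E: 661.6 km
D: 712.4 km
The fifth-nearest is D at 712.4 km.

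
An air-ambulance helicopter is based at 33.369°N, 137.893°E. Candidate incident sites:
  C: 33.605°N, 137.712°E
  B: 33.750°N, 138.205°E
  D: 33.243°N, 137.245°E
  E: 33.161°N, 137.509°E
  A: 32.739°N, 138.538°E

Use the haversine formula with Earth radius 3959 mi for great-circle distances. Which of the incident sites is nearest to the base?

C

Distance to each, sorted:
C: 19.4 mi
E: 26.4 mi
B: 31.9 mi
D: 38.4 mi
A: 57.4 mi
The nearest is C at 19.4 mi.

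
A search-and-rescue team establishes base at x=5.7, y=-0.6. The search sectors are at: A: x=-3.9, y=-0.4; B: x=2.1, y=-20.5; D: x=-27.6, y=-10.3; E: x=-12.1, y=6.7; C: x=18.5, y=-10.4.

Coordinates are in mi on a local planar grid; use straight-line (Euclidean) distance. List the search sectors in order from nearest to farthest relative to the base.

Distance from the base at x=5.7, y=-0.6 to each:
A x=-3.9, y=-0.4: 9.6 mi
C x=18.5, y=-10.4: 16.1 mi
E x=-12.1, y=6.7: 19.2 mi
B x=2.1, y=-20.5: 20.2 mi
D x=-27.6, y=-10.3: 34.7 mi

A, C, E, B, D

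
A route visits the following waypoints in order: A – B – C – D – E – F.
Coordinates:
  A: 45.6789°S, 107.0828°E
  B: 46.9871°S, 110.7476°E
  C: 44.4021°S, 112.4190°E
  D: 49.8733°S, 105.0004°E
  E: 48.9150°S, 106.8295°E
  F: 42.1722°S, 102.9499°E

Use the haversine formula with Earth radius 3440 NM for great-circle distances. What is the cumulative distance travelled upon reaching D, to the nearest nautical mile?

Leg distances:
A→B: 171.0 NM  (cumulative 171.0 NM)
B→C: 170.3 NM  (cumulative 341.3 NM)
C→D: 446.5 NM  (cumulative 787.7 NM)
Cumulative distance at D ≈ 788 NM.

788 NM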